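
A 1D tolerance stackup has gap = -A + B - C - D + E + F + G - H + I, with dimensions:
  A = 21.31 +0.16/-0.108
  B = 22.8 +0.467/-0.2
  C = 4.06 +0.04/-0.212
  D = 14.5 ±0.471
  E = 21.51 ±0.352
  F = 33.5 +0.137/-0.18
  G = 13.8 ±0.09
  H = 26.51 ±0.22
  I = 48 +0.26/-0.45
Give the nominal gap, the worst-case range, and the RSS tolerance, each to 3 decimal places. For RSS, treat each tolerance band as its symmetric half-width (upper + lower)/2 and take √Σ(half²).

Stack each dimension's contribution:
  -A: nom -21.310 → Σnom=-21.310; wc +0.108/-0.160 → slack +0.108/-0.160; half-tol=0.134, Σhalf²=0.017956
  +B: nom +22.800 → Σnom=1.490; wc +0.467/-0.200 → slack +0.575/-0.360; half-tol=0.334, Σhalf²=0.129178
  -C: nom -4.060 → Σnom=-2.570; wc +0.212/-0.040 → slack +0.787/-0.400; half-tol=0.126, Σhalf²=0.145054
  -D: nom -14.500 → Σnom=-17.070; wc +0.471/-0.471 → slack +1.258/-0.871; half-tol=0.471, Σhalf²=0.366895
  +E: nom +21.510 → Σnom=4.440; wc +0.352/-0.352 → slack +1.610/-1.223; half-tol=0.352, Σhalf²=0.490799
  +F: nom +33.500 → Σnom=37.940; wc +0.137/-0.180 → slack +1.747/-1.403; half-tol=0.159, Σhalf²=0.515922
  +G: nom +13.800 → Σnom=51.740; wc +0.090/-0.090 → slack +1.837/-1.493; half-tol=0.090, Σhalf²=0.524022
  -H: nom -26.510 → Σnom=25.230; wc +0.220/-0.220 → slack +2.057/-1.713; half-tol=0.220, Σhalf²=0.572422
  +I: nom +48.000 → Σnom=73.230; wc +0.260/-0.450 → slack +2.317/-2.163; half-tol=0.355, Σhalf²=0.698446
Nominal = 73.230. Worst-case = [73.230 - 2.163, 73.230 + 2.317] = [71.067, 75.547]. RSS = √0.698446 = 0.836.

nominal=73.230 wc=[71.067,75.547] rss=0.836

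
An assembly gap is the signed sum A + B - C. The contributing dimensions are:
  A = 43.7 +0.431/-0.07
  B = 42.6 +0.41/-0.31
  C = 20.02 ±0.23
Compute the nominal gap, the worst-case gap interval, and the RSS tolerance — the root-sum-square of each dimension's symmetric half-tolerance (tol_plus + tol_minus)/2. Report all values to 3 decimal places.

nominal=66.280 wc=[65.670,67.351] rss=0.495

Stack each dimension's contribution:
  +A: nom +43.700 → Σnom=43.700; wc +0.431/-0.070 → slack +0.431/-0.070; half-tol=0.251, Σhalf²=0.062750
  +B: nom +42.600 → Σnom=86.300; wc +0.410/-0.310 → slack +0.841/-0.380; half-tol=0.360, Σhalf²=0.192350
  -C: nom -20.020 → Σnom=66.280; wc +0.230/-0.230 → slack +1.071/-0.610; half-tol=0.230, Σhalf²=0.245250
Nominal = 66.280. Worst-case = [66.280 - 0.610, 66.280 + 1.071] = [65.670, 67.351]. RSS = √0.245250 = 0.495.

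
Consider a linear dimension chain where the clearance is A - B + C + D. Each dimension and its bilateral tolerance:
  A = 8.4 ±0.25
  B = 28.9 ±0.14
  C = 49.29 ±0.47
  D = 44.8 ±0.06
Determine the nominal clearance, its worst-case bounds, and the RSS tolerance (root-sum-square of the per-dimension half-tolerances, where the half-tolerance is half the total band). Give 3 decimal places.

nominal=73.590 wc=[72.670,74.510] rss=0.554

Stack each dimension's contribution:
  +A: nom +8.400 → Σnom=8.400; wc +0.250/-0.250 → slack +0.250/-0.250; half-tol=0.250, Σhalf²=0.062500
  -B: nom -28.900 → Σnom=-20.500; wc +0.140/-0.140 → slack +0.390/-0.390; half-tol=0.140, Σhalf²=0.082100
  +C: nom +49.290 → Σnom=28.790; wc +0.470/-0.470 → slack +0.860/-0.860; half-tol=0.470, Σhalf²=0.303000
  +D: nom +44.800 → Σnom=73.590; wc +0.060/-0.060 → slack +0.920/-0.920; half-tol=0.060, Σhalf²=0.306600
Nominal = 73.590. Worst-case = [73.590 - 0.920, 73.590 + 0.920] = [72.670, 74.510]. RSS = √0.306600 = 0.554.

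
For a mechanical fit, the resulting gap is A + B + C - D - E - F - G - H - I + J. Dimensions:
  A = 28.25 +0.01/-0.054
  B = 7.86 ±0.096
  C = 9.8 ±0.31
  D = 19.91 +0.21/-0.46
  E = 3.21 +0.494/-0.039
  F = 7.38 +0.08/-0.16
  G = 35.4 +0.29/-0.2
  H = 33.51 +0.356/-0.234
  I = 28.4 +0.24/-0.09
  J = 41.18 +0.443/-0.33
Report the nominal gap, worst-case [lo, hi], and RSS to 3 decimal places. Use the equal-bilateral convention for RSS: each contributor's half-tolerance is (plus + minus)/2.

Stack each dimension's contribution:
  +A: nom +28.250 → Σnom=28.250; wc +0.010/-0.054 → slack +0.010/-0.054; half-tol=0.032, Σhalf²=0.001024
  +B: nom +7.860 → Σnom=36.110; wc +0.096/-0.096 → slack +0.106/-0.150; half-tol=0.096, Σhalf²=0.010240
  +C: nom +9.800 → Σnom=45.910; wc +0.310/-0.310 → slack +0.416/-0.460; half-tol=0.310, Σhalf²=0.106340
  -D: nom -19.910 → Σnom=26.000; wc +0.460/-0.210 → slack +0.876/-0.670; half-tol=0.335, Σhalf²=0.218565
  -E: nom -3.210 → Σnom=22.790; wc +0.039/-0.494 → slack +0.915/-1.164; half-tol=0.267, Σhalf²=0.289587
  -F: nom -7.380 → Σnom=15.410; wc +0.160/-0.080 → slack +1.075/-1.244; half-tol=0.120, Σhalf²=0.303987
  -G: nom -35.400 → Σnom=-19.990; wc +0.200/-0.290 → slack +1.275/-1.534; half-tol=0.245, Σhalf²=0.364012
  -H: nom -33.510 → Σnom=-53.500; wc +0.234/-0.356 → slack +1.509/-1.890; half-tol=0.295, Σhalf²=0.451037
  -I: nom -28.400 → Σnom=-81.900; wc +0.090/-0.240 → slack +1.599/-2.130; half-tol=0.165, Σhalf²=0.478262
  +J: nom +41.180 → Σnom=-40.720; wc +0.443/-0.330 → slack +2.042/-2.460; half-tol=0.387, Σhalf²=0.627645
Nominal = -40.720. Worst-case = [-40.720 - 2.460, -40.720 + 2.042] = [-43.180, -38.678]. RSS = √0.627645 = 0.792.

nominal=-40.720 wc=[-43.180,-38.678] rss=0.792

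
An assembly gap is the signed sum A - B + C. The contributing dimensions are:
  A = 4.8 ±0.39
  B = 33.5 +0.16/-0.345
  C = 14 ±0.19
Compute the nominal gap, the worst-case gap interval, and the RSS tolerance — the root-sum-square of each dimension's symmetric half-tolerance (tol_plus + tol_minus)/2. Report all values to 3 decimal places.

nominal=-14.700 wc=[-15.440,-13.775] rss=0.502

Stack each dimension's contribution:
  +A: nom +4.800 → Σnom=4.800; wc +0.390/-0.390 → slack +0.390/-0.390; half-tol=0.390, Σhalf²=0.152100
  -B: nom -33.500 → Σnom=-28.700; wc +0.345/-0.160 → slack +0.735/-0.550; half-tol=0.253, Σhalf²=0.215856
  +C: nom +14.000 → Σnom=-14.700; wc +0.190/-0.190 → slack +0.925/-0.740; half-tol=0.190, Σhalf²=0.251956
Nominal = -14.700. Worst-case = [-14.700 - 0.740, -14.700 + 0.925] = [-15.440, -13.775]. RSS = √0.251956 = 0.502.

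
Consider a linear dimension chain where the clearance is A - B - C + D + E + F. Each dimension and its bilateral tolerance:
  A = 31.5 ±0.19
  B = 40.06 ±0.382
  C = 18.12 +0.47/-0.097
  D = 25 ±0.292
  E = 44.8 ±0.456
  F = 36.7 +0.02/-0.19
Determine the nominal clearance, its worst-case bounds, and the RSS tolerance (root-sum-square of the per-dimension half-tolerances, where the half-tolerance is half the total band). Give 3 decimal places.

Stack each dimension's contribution:
  +A: nom +31.500 → Σnom=31.500; wc +0.190/-0.190 → slack +0.190/-0.190; half-tol=0.190, Σhalf²=0.036100
  -B: nom -40.060 → Σnom=-8.560; wc +0.382/-0.382 → slack +0.572/-0.572; half-tol=0.382, Σhalf²=0.182024
  -C: nom -18.120 → Σnom=-26.680; wc +0.097/-0.470 → slack +0.669/-1.042; half-tol=0.283, Σhalf²=0.262396
  +D: nom +25.000 → Σnom=-1.680; wc +0.292/-0.292 → slack +0.961/-1.334; half-tol=0.292, Σhalf²=0.347660
  +E: nom +44.800 → Σnom=43.120; wc +0.456/-0.456 → slack +1.417/-1.790; half-tol=0.456, Σhalf²=0.555596
  +F: nom +36.700 → Σnom=79.820; wc +0.020/-0.190 → slack +1.437/-1.980; half-tol=0.105, Σhalf²=0.566621
Nominal = 79.820. Worst-case = [79.820 - 1.980, 79.820 + 1.437] = [77.840, 81.257]. RSS = √0.566621 = 0.753.

nominal=79.820 wc=[77.840,81.257] rss=0.753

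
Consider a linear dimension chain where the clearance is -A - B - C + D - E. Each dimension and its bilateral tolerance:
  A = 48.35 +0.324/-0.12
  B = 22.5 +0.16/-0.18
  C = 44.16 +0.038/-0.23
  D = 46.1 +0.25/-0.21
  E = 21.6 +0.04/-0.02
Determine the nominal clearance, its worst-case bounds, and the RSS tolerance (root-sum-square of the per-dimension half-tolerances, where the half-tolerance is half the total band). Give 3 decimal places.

nominal=-90.510 wc=[-91.282,-89.710] rss=0.387

Stack each dimension's contribution:
  -A: nom -48.350 → Σnom=-48.350; wc +0.120/-0.324 → slack +0.120/-0.324; half-tol=0.222, Σhalf²=0.049284
  -B: nom -22.500 → Σnom=-70.850; wc +0.180/-0.160 → slack +0.300/-0.484; half-tol=0.170, Σhalf²=0.078184
  -C: nom -44.160 → Σnom=-115.010; wc +0.230/-0.038 → slack +0.530/-0.522; half-tol=0.134, Σhalf²=0.096140
  +D: nom +46.100 → Σnom=-68.910; wc +0.250/-0.210 → slack +0.780/-0.732; half-tol=0.230, Σhalf²=0.149040
  -E: nom -21.600 → Σnom=-90.510; wc +0.020/-0.040 → slack +0.800/-0.772; half-tol=0.030, Σhalf²=0.149940
Nominal = -90.510. Worst-case = [-90.510 - 0.772, -90.510 + 0.800] = [-91.282, -89.710]. RSS = √0.149940 = 0.387.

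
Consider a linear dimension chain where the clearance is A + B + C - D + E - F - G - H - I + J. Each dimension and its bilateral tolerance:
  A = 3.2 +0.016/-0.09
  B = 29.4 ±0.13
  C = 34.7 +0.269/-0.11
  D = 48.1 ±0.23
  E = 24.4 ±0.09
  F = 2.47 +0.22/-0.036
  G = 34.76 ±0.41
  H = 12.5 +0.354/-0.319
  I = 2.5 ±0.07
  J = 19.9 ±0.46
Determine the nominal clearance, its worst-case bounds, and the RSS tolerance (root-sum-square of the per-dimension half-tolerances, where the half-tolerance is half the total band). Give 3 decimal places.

nominal=11.270 wc=[9.106,13.300] rss=0.794

Stack each dimension's contribution:
  +A: nom +3.200 → Σnom=3.200; wc +0.016/-0.090 → slack +0.016/-0.090; half-tol=0.053, Σhalf²=0.002809
  +B: nom +29.400 → Σnom=32.600; wc +0.130/-0.130 → slack +0.146/-0.220; half-tol=0.130, Σhalf²=0.019709
  +C: nom +34.700 → Σnom=67.300; wc +0.269/-0.110 → slack +0.415/-0.330; half-tol=0.190, Σhalf²=0.055619
  -D: nom -48.100 → Σnom=19.200; wc +0.230/-0.230 → slack +0.645/-0.560; half-tol=0.230, Σhalf²=0.108519
  +E: nom +24.400 → Σnom=43.600; wc +0.090/-0.090 → slack +0.735/-0.650; half-tol=0.090, Σhalf²=0.116619
  -F: nom -2.470 → Σnom=41.130; wc +0.036/-0.220 → slack +0.771/-0.870; half-tol=0.128, Σhalf²=0.133003
  -G: nom -34.760 → Σnom=6.370; wc +0.410/-0.410 → slack +1.181/-1.280; half-tol=0.410, Σhalf²=0.301103
  -H: nom -12.500 → Σnom=-6.130; wc +0.319/-0.354 → slack +1.500/-1.634; half-tol=0.337, Σhalf²=0.414335
  -I: nom -2.500 → Σnom=-8.630; wc +0.070/-0.070 → slack +1.570/-1.704; half-tol=0.070, Σhalf²=0.419235
  +J: nom +19.900 → Σnom=11.270; wc +0.460/-0.460 → slack +2.030/-2.164; half-tol=0.460, Σhalf²=0.630835
Nominal = 11.270. Worst-case = [11.270 - 2.164, 11.270 + 2.030] = [9.106, 13.300]. RSS = √0.630835 = 0.794.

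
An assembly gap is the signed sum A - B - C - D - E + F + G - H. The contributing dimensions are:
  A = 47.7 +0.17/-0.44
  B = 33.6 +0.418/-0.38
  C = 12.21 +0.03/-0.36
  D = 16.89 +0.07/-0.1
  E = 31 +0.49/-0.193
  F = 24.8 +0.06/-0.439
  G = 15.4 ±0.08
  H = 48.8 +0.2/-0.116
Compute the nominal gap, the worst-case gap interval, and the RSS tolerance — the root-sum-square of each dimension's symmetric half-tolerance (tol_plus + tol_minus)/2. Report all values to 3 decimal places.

Stack each dimension's contribution:
  +A: nom +47.700 → Σnom=47.700; wc +0.170/-0.440 → slack +0.170/-0.440; half-tol=0.305, Σhalf²=0.093025
  -B: nom -33.600 → Σnom=14.100; wc +0.380/-0.418 → slack +0.550/-0.858; half-tol=0.399, Σhalf²=0.252226
  -C: nom -12.210 → Σnom=1.890; wc +0.360/-0.030 → slack +0.910/-0.888; half-tol=0.195, Σhalf²=0.290251
  -D: nom -16.890 → Σnom=-15.000; wc +0.100/-0.070 → slack +1.010/-0.958; half-tol=0.085, Σhalf²=0.297476
  -E: nom -31.000 → Σnom=-46.000; wc +0.193/-0.490 → slack +1.203/-1.448; half-tol=0.342, Σhalf²=0.414098
  +F: nom +24.800 → Σnom=-21.200; wc +0.060/-0.439 → slack +1.263/-1.887; half-tol=0.249, Σhalf²=0.476349
  +G: nom +15.400 → Σnom=-5.800; wc +0.080/-0.080 → slack +1.343/-1.967; half-tol=0.080, Σhalf²=0.482749
  -H: nom -48.800 → Σnom=-54.600; wc +0.116/-0.200 → slack +1.459/-2.167; half-tol=0.158, Σhalf²=0.507713
Nominal = -54.600. Worst-case = [-54.600 - 2.167, -54.600 + 1.459] = [-56.767, -53.141]. RSS = √0.507713 = 0.713.

nominal=-54.600 wc=[-56.767,-53.141] rss=0.713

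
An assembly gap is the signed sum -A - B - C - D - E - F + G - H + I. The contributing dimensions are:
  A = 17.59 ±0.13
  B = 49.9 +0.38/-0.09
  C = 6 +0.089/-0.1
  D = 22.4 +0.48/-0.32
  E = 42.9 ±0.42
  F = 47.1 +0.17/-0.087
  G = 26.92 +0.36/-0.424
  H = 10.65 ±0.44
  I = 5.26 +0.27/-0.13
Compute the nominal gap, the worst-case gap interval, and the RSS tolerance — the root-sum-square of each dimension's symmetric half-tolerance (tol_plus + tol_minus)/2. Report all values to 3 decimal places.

Stack each dimension's contribution:
  -A: nom -17.590 → Σnom=-17.590; wc +0.130/-0.130 → slack +0.130/-0.130; half-tol=0.130, Σhalf²=0.016900
  -B: nom -49.900 → Σnom=-67.490; wc +0.090/-0.380 → slack +0.220/-0.510; half-tol=0.235, Σhalf²=0.072125
  -C: nom -6.000 → Σnom=-73.490; wc +0.100/-0.089 → slack +0.320/-0.599; half-tol=0.095, Σhalf²=0.081055
  -D: nom -22.400 → Σnom=-95.890; wc +0.320/-0.480 → slack +0.640/-1.079; half-tol=0.400, Σhalf²=0.241055
  -E: nom -42.900 → Σnom=-138.790; wc +0.420/-0.420 → slack +1.060/-1.499; half-tol=0.420, Σhalf²=0.417455
  -F: nom -47.100 → Σnom=-185.890; wc +0.087/-0.170 → slack +1.147/-1.669; half-tol=0.129, Σhalf²=0.433968
  +G: nom +26.920 → Σnom=-158.970; wc +0.360/-0.424 → slack +1.507/-2.093; half-tol=0.392, Σhalf²=0.587632
  -H: nom -10.650 → Σnom=-169.620; wc +0.440/-0.440 → slack +1.947/-2.533; half-tol=0.440, Σhalf²=0.781232
  +I: nom +5.260 → Σnom=-164.360; wc +0.270/-0.130 → slack +2.217/-2.663; half-tol=0.200, Σhalf²=0.821232
Nominal = -164.360. Worst-case = [-164.360 - 2.663, -164.360 + 2.217] = [-167.023, -162.143]. RSS = √0.821232 = 0.906.

nominal=-164.360 wc=[-167.023,-162.143] rss=0.906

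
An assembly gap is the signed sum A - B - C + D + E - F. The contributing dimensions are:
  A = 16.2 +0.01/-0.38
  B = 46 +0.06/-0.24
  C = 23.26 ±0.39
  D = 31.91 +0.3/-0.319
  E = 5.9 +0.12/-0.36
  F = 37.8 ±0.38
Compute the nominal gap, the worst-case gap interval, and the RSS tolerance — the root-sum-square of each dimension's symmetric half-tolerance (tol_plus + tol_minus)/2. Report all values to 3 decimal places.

nominal=-53.050 wc=[-54.939,-51.610] rss=0.714

Stack each dimension's contribution:
  +A: nom +16.200 → Σnom=16.200; wc +0.010/-0.380 → slack +0.010/-0.380; half-tol=0.195, Σhalf²=0.038025
  -B: nom -46.000 → Σnom=-29.800; wc +0.240/-0.060 → slack +0.250/-0.440; half-tol=0.150, Σhalf²=0.060525
  -C: nom -23.260 → Σnom=-53.060; wc +0.390/-0.390 → slack +0.640/-0.830; half-tol=0.390, Σhalf²=0.212625
  +D: nom +31.910 → Σnom=-21.150; wc +0.300/-0.319 → slack +0.940/-1.149; half-tol=0.309, Σhalf²=0.308415
  +E: nom +5.900 → Σnom=-15.250; wc +0.120/-0.360 → slack +1.060/-1.509; half-tol=0.240, Σhalf²=0.366015
  -F: nom -37.800 → Σnom=-53.050; wc +0.380/-0.380 → slack +1.440/-1.889; half-tol=0.380, Σhalf²=0.510415
Nominal = -53.050. Worst-case = [-53.050 - 1.889, -53.050 + 1.440] = [-54.939, -51.610]. RSS = √0.510415 = 0.714.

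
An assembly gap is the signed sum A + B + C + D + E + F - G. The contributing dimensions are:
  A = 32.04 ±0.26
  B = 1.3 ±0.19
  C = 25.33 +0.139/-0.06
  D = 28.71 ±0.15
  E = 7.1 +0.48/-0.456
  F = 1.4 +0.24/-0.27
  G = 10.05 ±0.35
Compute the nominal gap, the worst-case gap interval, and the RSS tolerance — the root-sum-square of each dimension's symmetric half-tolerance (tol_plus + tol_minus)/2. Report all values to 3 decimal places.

Stack each dimension's contribution:
  +A: nom +32.040 → Σnom=32.040; wc +0.260/-0.260 → slack +0.260/-0.260; half-tol=0.260, Σhalf²=0.067600
  +B: nom +1.300 → Σnom=33.340; wc +0.190/-0.190 → slack +0.450/-0.450; half-tol=0.190, Σhalf²=0.103700
  +C: nom +25.330 → Σnom=58.670; wc +0.139/-0.060 → slack +0.589/-0.510; half-tol=0.100, Σhalf²=0.113600
  +D: nom +28.710 → Σnom=87.380; wc +0.150/-0.150 → slack +0.739/-0.660; half-tol=0.150, Σhalf²=0.136100
  +E: nom +7.100 → Σnom=94.480; wc +0.480/-0.456 → slack +1.219/-1.116; half-tol=0.468, Σhalf²=0.355124
  +F: nom +1.400 → Σnom=95.880; wc +0.240/-0.270 → slack +1.459/-1.386; half-tol=0.255, Σhalf²=0.420149
  -G: nom -10.050 → Σnom=85.830; wc +0.350/-0.350 → slack +1.809/-1.736; half-tol=0.350, Σhalf²=0.542649
Nominal = 85.830. Worst-case = [85.830 - 1.736, 85.830 + 1.809] = [84.094, 87.639]. RSS = √0.542649 = 0.737.

nominal=85.830 wc=[84.094,87.639] rss=0.737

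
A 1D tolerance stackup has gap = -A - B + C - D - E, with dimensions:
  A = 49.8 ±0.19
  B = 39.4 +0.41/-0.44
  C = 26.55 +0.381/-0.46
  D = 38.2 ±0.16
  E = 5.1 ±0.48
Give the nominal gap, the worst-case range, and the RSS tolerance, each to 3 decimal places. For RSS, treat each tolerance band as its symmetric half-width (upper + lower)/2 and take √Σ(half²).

Stack each dimension's contribution:
  -A: nom -49.800 → Σnom=-49.800; wc +0.190/-0.190 → slack +0.190/-0.190; half-tol=0.190, Σhalf²=0.036100
  -B: nom -39.400 → Σnom=-89.200; wc +0.440/-0.410 → slack +0.630/-0.600; half-tol=0.425, Σhalf²=0.216725
  +C: nom +26.550 → Σnom=-62.650; wc +0.381/-0.460 → slack +1.011/-1.060; half-tol=0.420, Σhalf²=0.393545
  -D: nom -38.200 → Σnom=-100.850; wc +0.160/-0.160 → slack +1.171/-1.220; half-tol=0.160, Σhalf²=0.419145
  -E: nom -5.100 → Σnom=-105.950; wc +0.480/-0.480 → slack +1.651/-1.700; half-tol=0.480, Σhalf²=0.649545
Nominal = -105.950. Worst-case = [-105.950 - 1.700, -105.950 + 1.651] = [-107.650, -104.299]. RSS = √0.649545 = 0.806.

nominal=-105.950 wc=[-107.650,-104.299] rss=0.806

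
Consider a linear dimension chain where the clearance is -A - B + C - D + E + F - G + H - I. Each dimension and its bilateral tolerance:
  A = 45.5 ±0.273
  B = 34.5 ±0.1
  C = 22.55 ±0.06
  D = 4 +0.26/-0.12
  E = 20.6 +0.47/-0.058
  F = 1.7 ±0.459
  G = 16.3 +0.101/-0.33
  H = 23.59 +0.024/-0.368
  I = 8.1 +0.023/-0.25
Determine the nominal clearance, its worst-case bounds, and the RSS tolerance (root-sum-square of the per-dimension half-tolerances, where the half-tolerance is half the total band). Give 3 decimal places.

nominal=-39.960 wc=[-41.662,-37.874] rss=0.713

Stack each dimension's contribution:
  -A: nom -45.500 → Σnom=-45.500; wc +0.273/-0.273 → slack +0.273/-0.273; half-tol=0.273, Σhalf²=0.074529
  -B: nom -34.500 → Σnom=-80.000; wc +0.100/-0.100 → slack +0.373/-0.373; half-tol=0.100, Σhalf²=0.084529
  +C: nom +22.550 → Σnom=-57.450; wc +0.060/-0.060 → slack +0.433/-0.433; half-tol=0.060, Σhalf²=0.088129
  -D: nom -4.000 → Σnom=-61.450; wc +0.120/-0.260 → slack +0.553/-0.693; half-tol=0.190, Σhalf²=0.124229
  +E: nom +20.600 → Σnom=-40.850; wc +0.470/-0.058 → slack +1.023/-0.751; half-tol=0.264, Σhalf²=0.193925
  +F: nom +1.700 → Σnom=-39.150; wc +0.459/-0.459 → slack +1.482/-1.210; half-tol=0.459, Σhalf²=0.404606
  -G: nom -16.300 → Σnom=-55.450; wc +0.330/-0.101 → slack +1.812/-1.311; half-tol=0.216, Σhalf²=0.451046
  +H: nom +23.590 → Σnom=-31.860; wc +0.024/-0.368 → slack +1.836/-1.679; half-tol=0.196, Σhalf²=0.489462
  -I: nom -8.100 → Σnom=-39.960; wc +0.250/-0.023 → slack +2.086/-1.702; half-tol=0.137, Σhalf²=0.508095
Nominal = -39.960. Worst-case = [-39.960 - 1.702, -39.960 + 2.086] = [-41.662, -37.874]. RSS = √0.508095 = 0.713.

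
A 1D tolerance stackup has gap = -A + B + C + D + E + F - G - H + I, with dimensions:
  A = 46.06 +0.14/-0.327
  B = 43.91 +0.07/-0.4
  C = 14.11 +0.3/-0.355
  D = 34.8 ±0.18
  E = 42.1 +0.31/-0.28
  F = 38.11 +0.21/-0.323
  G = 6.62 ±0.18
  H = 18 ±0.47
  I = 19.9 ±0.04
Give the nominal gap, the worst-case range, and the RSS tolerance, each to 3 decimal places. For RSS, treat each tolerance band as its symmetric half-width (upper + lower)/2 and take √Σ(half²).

nominal=122.250 wc=[119.882,124.337] rss=0.814

Stack each dimension's contribution:
  -A: nom -46.060 → Σnom=-46.060; wc +0.327/-0.140 → slack +0.327/-0.140; half-tol=0.234, Σhalf²=0.054522
  +B: nom +43.910 → Σnom=-2.150; wc +0.070/-0.400 → slack +0.397/-0.540; half-tol=0.235, Σhalf²=0.109747
  +C: nom +14.110 → Σnom=11.960; wc +0.300/-0.355 → slack +0.697/-0.895; half-tol=0.328, Σhalf²=0.217004
  +D: nom +34.800 → Σnom=46.760; wc +0.180/-0.180 → slack +0.877/-1.075; half-tol=0.180, Σhalf²=0.249404
  +E: nom +42.100 → Σnom=88.860; wc +0.310/-0.280 → slack +1.187/-1.355; half-tol=0.295, Σhalf²=0.336429
  +F: nom +38.110 → Σnom=126.970; wc +0.210/-0.323 → slack +1.397/-1.678; half-tol=0.267, Σhalf²=0.407451
  -G: nom -6.620 → Σnom=120.350; wc +0.180/-0.180 → slack +1.577/-1.858; half-tol=0.180, Σhalf²=0.439851
  -H: nom -18.000 → Σnom=102.350; wc +0.470/-0.470 → slack +2.047/-2.328; half-tol=0.470, Σhalf²=0.660751
  +I: nom +19.900 → Σnom=122.250; wc +0.040/-0.040 → slack +2.087/-2.368; half-tol=0.040, Σhalf²=0.662351
Nominal = 122.250. Worst-case = [122.250 - 2.368, 122.250 + 2.087] = [119.882, 124.337]. RSS = √0.662351 = 0.814.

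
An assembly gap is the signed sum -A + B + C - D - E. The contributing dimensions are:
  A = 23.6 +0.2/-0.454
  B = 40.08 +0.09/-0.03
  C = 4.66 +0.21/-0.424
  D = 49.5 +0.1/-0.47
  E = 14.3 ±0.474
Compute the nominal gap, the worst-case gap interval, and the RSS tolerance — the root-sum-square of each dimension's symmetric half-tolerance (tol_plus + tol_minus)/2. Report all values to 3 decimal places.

Stack each dimension's contribution:
  -A: nom -23.600 → Σnom=-23.600; wc +0.454/-0.200 → slack +0.454/-0.200; half-tol=0.327, Σhalf²=0.106929
  +B: nom +40.080 → Σnom=16.480; wc +0.090/-0.030 → slack +0.544/-0.230; half-tol=0.060, Σhalf²=0.110529
  +C: nom +4.660 → Σnom=21.140; wc +0.210/-0.424 → slack +0.754/-0.654; half-tol=0.317, Σhalf²=0.211018
  -D: nom -49.500 → Σnom=-28.360; wc +0.470/-0.100 → slack +1.224/-0.754; half-tol=0.285, Σhalf²=0.292243
  -E: nom -14.300 → Σnom=-42.660; wc +0.474/-0.474 → slack +1.698/-1.228; half-tol=0.474, Σhalf²=0.516919
Nominal = -42.660. Worst-case = [-42.660 - 1.228, -42.660 + 1.698] = [-43.888, -40.962]. RSS = √0.516919 = 0.719.

nominal=-42.660 wc=[-43.888,-40.962] rss=0.719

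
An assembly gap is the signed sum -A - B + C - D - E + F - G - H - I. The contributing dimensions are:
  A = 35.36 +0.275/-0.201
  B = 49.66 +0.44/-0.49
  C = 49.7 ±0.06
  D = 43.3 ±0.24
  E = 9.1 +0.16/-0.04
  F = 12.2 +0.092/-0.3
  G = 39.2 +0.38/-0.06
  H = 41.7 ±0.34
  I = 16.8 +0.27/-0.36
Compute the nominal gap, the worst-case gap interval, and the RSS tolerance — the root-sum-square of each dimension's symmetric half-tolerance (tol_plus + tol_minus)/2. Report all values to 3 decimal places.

nominal=-173.220 wc=[-175.685,-171.337] rss=0.804

Stack each dimension's contribution:
  -A: nom -35.360 → Σnom=-35.360; wc +0.201/-0.275 → slack +0.201/-0.275; half-tol=0.238, Σhalf²=0.056644
  -B: nom -49.660 → Σnom=-85.020; wc +0.490/-0.440 → slack +0.691/-0.715; half-tol=0.465, Σhalf²=0.272869
  +C: nom +49.700 → Σnom=-35.320; wc +0.060/-0.060 → slack +0.751/-0.775; half-tol=0.060, Σhalf²=0.276469
  -D: nom -43.300 → Σnom=-78.620; wc +0.240/-0.240 → slack +0.991/-1.015; half-tol=0.240, Σhalf²=0.334069
  -E: nom -9.100 → Σnom=-87.720; wc +0.040/-0.160 → slack +1.031/-1.175; half-tol=0.100, Σhalf²=0.344069
  +F: nom +12.200 → Σnom=-75.520; wc +0.092/-0.300 → slack +1.123/-1.475; half-tol=0.196, Σhalf²=0.382485
  -G: nom -39.200 → Σnom=-114.720; wc +0.060/-0.380 → slack +1.183/-1.855; half-tol=0.220, Σhalf²=0.430885
  -H: nom -41.700 → Σnom=-156.420; wc +0.340/-0.340 → slack +1.523/-2.195; half-tol=0.340, Σhalf²=0.546485
  -I: nom -16.800 → Σnom=-173.220; wc +0.360/-0.270 → slack +1.883/-2.465; half-tol=0.315, Σhalf²=0.645710
Nominal = -173.220. Worst-case = [-173.220 - 2.465, -173.220 + 1.883] = [-175.685, -171.337]. RSS = √0.645710 = 0.804.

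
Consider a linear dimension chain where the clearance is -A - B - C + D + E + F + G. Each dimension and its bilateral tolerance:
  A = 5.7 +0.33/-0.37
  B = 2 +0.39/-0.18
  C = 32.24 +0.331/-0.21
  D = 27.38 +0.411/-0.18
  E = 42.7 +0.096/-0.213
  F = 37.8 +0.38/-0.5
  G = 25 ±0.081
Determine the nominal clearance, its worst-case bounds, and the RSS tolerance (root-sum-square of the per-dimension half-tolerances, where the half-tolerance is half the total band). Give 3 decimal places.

Stack each dimension's contribution:
  -A: nom -5.700 → Σnom=-5.700; wc +0.370/-0.330 → slack +0.370/-0.330; half-tol=0.350, Σhalf²=0.122500
  -B: nom -2.000 → Σnom=-7.700; wc +0.180/-0.390 → slack +0.550/-0.720; half-tol=0.285, Σhalf²=0.203725
  -C: nom -32.240 → Σnom=-39.940; wc +0.210/-0.331 → slack +0.760/-1.051; half-tol=0.271, Σhalf²=0.276895
  +D: nom +27.380 → Σnom=-12.560; wc +0.411/-0.180 → slack +1.171/-1.231; half-tol=0.295, Σhalf²=0.364215
  +E: nom +42.700 → Σnom=30.140; wc +0.096/-0.213 → slack +1.267/-1.444; half-tol=0.154, Σhalf²=0.388086
  +F: nom +37.800 → Σnom=67.940; wc +0.380/-0.500 → slack +1.647/-1.944; half-tol=0.440, Σhalf²=0.581686
  +G: nom +25.000 → Σnom=92.940; wc +0.081/-0.081 → slack +1.728/-2.025; half-tol=0.081, Σhalf²=0.588247
Nominal = 92.940. Worst-case = [92.940 - 2.025, 92.940 + 1.728] = [90.915, 94.668]. RSS = √0.588247 = 0.767.

nominal=92.940 wc=[90.915,94.668] rss=0.767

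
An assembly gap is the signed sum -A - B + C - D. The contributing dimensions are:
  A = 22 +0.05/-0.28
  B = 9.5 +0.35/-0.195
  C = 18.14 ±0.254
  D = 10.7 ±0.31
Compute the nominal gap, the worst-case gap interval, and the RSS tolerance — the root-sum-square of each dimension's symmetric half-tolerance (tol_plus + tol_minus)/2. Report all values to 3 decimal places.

Stack each dimension's contribution:
  -A: nom -22.000 → Σnom=-22.000; wc +0.280/-0.050 → slack +0.280/-0.050; half-tol=0.165, Σhalf²=0.027225
  -B: nom -9.500 → Σnom=-31.500; wc +0.195/-0.350 → slack +0.475/-0.400; half-tol=0.272, Σhalf²=0.101481
  +C: nom +18.140 → Σnom=-13.360; wc +0.254/-0.254 → slack +0.729/-0.654; half-tol=0.254, Σhalf²=0.165997
  -D: nom -10.700 → Σnom=-24.060; wc +0.310/-0.310 → slack +1.039/-0.964; half-tol=0.310, Σhalf²=0.262097
Nominal = -24.060. Worst-case = [-24.060 - 0.964, -24.060 + 1.039] = [-25.024, -23.021]. RSS = √0.262097 = 0.512.

nominal=-24.060 wc=[-25.024,-23.021] rss=0.512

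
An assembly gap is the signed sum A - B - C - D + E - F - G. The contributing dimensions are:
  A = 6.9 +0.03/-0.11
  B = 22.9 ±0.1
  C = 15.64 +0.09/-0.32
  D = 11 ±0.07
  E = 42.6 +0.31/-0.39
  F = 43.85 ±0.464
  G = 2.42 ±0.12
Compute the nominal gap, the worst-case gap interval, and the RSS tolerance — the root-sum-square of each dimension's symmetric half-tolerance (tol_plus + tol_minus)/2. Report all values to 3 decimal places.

Stack each dimension's contribution:
  +A: nom +6.900 → Σnom=6.900; wc +0.030/-0.110 → slack +0.030/-0.110; half-tol=0.070, Σhalf²=0.004900
  -B: nom -22.900 → Σnom=-16.000; wc +0.100/-0.100 → slack +0.130/-0.210; half-tol=0.100, Σhalf²=0.014900
  -C: nom -15.640 → Σnom=-31.640; wc +0.320/-0.090 → slack +0.450/-0.300; half-tol=0.205, Σhalf²=0.056925
  -D: nom -11.000 → Σnom=-42.640; wc +0.070/-0.070 → slack +0.520/-0.370; half-tol=0.070, Σhalf²=0.061825
  +E: nom +42.600 → Σnom=-0.040; wc +0.310/-0.390 → slack +0.830/-0.760; half-tol=0.350, Σhalf²=0.184325
  -F: nom -43.850 → Σnom=-43.890; wc +0.464/-0.464 → slack +1.294/-1.224; half-tol=0.464, Σhalf²=0.399621
  -G: nom -2.420 → Σnom=-46.310; wc +0.120/-0.120 → slack +1.414/-1.344; half-tol=0.120, Σhalf²=0.414021
Nominal = -46.310. Worst-case = [-46.310 - 1.344, -46.310 + 1.414] = [-47.654, -44.896]. RSS = √0.414021 = 0.643.

nominal=-46.310 wc=[-47.654,-44.896] rss=0.643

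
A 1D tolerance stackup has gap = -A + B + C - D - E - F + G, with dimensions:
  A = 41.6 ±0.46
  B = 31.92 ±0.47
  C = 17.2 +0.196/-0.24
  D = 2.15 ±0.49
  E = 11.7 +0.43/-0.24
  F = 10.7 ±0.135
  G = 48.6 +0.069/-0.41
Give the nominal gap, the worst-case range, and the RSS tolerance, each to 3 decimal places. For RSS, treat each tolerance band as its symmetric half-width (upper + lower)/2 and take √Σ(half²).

Stack each dimension's contribution:
  -A: nom -41.600 → Σnom=-41.600; wc +0.460/-0.460 → slack +0.460/-0.460; half-tol=0.460, Σhalf²=0.211600
  +B: nom +31.920 → Σnom=-9.680; wc +0.470/-0.470 → slack +0.930/-0.930; half-tol=0.470, Σhalf²=0.432500
  +C: nom +17.200 → Σnom=7.520; wc +0.196/-0.240 → slack +1.126/-1.170; half-tol=0.218, Σhalf²=0.480024
  -D: nom -2.150 → Σnom=5.370; wc +0.490/-0.490 → slack +1.616/-1.660; half-tol=0.490, Σhalf²=0.720124
  -E: nom -11.700 → Σnom=-6.330; wc +0.240/-0.430 → slack +1.856/-2.090; half-tol=0.335, Σhalf²=0.832349
  -F: nom -10.700 → Σnom=-17.030; wc +0.135/-0.135 → slack +1.991/-2.225; half-tol=0.135, Σhalf²=0.850574
  +G: nom +48.600 → Σnom=31.570; wc +0.069/-0.410 → slack +2.060/-2.635; half-tol=0.239, Σhalf²=0.907934
Nominal = 31.570. Worst-case = [31.570 - 2.635, 31.570 + 2.060] = [28.935, 33.630]. RSS = √0.907934 = 0.953.

nominal=31.570 wc=[28.935,33.630] rss=0.953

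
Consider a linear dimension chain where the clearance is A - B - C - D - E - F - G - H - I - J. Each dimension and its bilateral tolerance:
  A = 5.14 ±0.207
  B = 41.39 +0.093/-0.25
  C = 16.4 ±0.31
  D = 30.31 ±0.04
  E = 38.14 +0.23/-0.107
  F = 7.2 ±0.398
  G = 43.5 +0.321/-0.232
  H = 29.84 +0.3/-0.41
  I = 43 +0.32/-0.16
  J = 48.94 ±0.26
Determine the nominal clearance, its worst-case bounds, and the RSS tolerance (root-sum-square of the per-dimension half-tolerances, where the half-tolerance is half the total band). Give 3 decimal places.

Stack each dimension's contribution:
  +A: nom +5.140 → Σnom=5.140; wc +0.207/-0.207 → slack +0.207/-0.207; half-tol=0.207, Σhalf²=0.042849
  -B: nom -41.390 → Σnom=-36.250; wc +0.250/-0.093 → slack +0.457/-0.300; half-tol=0.171, Σhalf²=0.072261
  -C: nom -16.400 → Σnom=-52.650; wc +0.310/-0.310 → slack +0.767/-0.610; half-tol=0.310, Σhalf²=0.168361
  -D: nom -30.310 → Σnom=-82.960; wc +0.040/-0.040 → slack +0.807/-0.650; half-tol=0.040, Σhalf²=0.169961
  -E: nom -38.140 → Σnom=-121.100; wc +0.107/-0.230 → slack +0.914/-0.880; half-tol=0.169, Σhalf²=0.198354
  -F: nom -7.200 → Σnom=-128.300; wc +0.398/-0.398 → slack +1.312/-1.278; half-tol=0.398, Σhalf²=0.356758
  -G: nom -43.500 → Σnom=-171.800; wc +0.232/-0.321 → slack +1.544/-1.599; half-tol=0.277, Σhalf²=0.433210
  -H: nom -29.840 → Σnom=-201.640; wc +0.410/-0.300 → slack +1.954/-1.899; half-tol=0.355, Σhalf²=0.559235
  -I: nom -43.000 → Σnom=-244.640; wc +0.160/-0.320 → slack +2.114/-2.219; half-tol=0.240, Σhalf²=0.616835
  -J: nom -48.940 → Σnom=-293.580; wc +0.260/-0.260 → slack +2.374/-2.479; half-tol=0.260, Σhalf²=0.684435
Nominal = -293.580. Worst-case = [-293.580 - 2.479, -293.580 + 2.374] = [-296.059, -291.206]. RSS = √0.684435 = 0.827.

nominal=-293.580 wc=[-296.059,-291.206] rss=0.827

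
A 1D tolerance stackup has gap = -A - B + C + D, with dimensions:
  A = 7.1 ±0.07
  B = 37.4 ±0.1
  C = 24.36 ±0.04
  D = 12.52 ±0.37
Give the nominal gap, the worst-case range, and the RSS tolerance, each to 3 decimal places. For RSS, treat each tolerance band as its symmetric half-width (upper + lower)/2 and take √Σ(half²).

nominal=-7.620 wc=[-8.200,-7.040] rss=0.392

Stack each dimension's contribution:
  -A: nom -7.100 → Σnom=-7.100; wc +0.070/-0.070 → slack +0.070/-0.070; half-tol=0.070, Σhalf²=0.004900
  -B: nom -37.400 → Σnom=-44.500; wc +0.100/-0.100 → slack +0.170/-0.170; half-tol=0.100, Σhalf²=0.014900
  +C: nom +24.360 → Σnom=-20.140; wc +0.040/-0.040 → slack +0.210/-0.210; half-tol=0.040, Σhalf²=0.016500
  +D: nom +12.520 → Σnom=-7.620; wc +0.370/-0.370 → slack +0.580/-0.580; half-tol=0.370, Σhalf²=0.153400
Nominal = -7.620. Worst-case = [-7.620 - 0.580, -7.620 + 0.580] = [-8.200, -7.040]. RSS = √0.153400 = 0.392.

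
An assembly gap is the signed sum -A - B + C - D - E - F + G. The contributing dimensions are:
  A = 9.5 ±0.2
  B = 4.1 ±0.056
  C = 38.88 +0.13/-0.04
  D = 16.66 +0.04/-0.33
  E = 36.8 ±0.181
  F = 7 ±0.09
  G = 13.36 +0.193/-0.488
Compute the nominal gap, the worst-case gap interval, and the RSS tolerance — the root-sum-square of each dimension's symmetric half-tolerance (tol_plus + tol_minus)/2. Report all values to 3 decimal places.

nominal=-21.820 wc=[-22.915,-20.640] rss=0.491

Stack each dimension's contribution:
  -A: nom -9.500 → Σnom=-9.500; wc +0.200/-0.200 → slack +0.200/-0.200; half-tol=0.200, Σhalf²=0.040000
  -B: nom -4.100 → Σnom=-13.600; wc +0.056/-0.056 → slack +0.256/-0.256; half-tol=0.056, Σhalf²=0.043136
  +C: nom +38.880 → Σnom=25.280; wc +0.130/-0.040 → slack +0.386/-0.296; half-tol=0.085, Σhalf²=0.050361
  -D: nom -16.660 → Σnom=8.620; wc +0.330/-0.040 → slack +0.716/-0.336; half-tol=0.185, Σhalf²=0.084586
  -E: nom -36.800 → Σnom=-28.180; wc +0.181/-0.181 → slack +0.897/-0.517; half-tol=0.181, Σhalf²=0.117347
  -F: nom -7.000 → Σnom=-35.180; wc +0.090/-0.090 → slack +0.987/-0.607; half-tol=0.090, Σhalf²=0.125447
  +G: nom +13.360 → Σnom=-21.820; wc +0.193/-0.488 → slack +1.180/-1.095; half-tol=0.341, Σhalf²=0.241387
Nominal = -21.820. Worst-case = [-21.820 - 1.095, -21.820 + 1.180] = [-22.915, -20.640]. RSS = √0.241387 = 0.491.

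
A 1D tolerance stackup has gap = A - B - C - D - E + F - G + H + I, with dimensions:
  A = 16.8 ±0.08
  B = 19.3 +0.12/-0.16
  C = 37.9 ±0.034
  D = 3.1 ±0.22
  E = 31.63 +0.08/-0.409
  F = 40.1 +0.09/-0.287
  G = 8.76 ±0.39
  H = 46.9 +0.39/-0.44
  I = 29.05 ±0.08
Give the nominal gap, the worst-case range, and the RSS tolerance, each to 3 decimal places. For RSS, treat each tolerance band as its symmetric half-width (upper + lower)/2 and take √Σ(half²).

nominal=32.160 wc=[30.429,34.013] rss=0.708

Stack each dimension's contribution:
  +A: nom +16.800 → Σnom=16.800; wc +0.080/-0.080 → slack +0.080/-0.080; half-tol=0.080, Σhalf²=0.006400
  -B: nom -19.300 → Σnom=-2.500; wc +0.160/-0.120 → slack +0.240/-0.200; half-tol=0.140, Σhalf²=0.026000
  -C: nom -37.900 → Σnom=-40.400; wc +0.034/-0.034 → slack +0.274/-0.234; half-tol=0.034, Σhalf²=0.027156
  -D: nom -3.100 → Σnom=-43.500; wc +0.220/-0.220 → slack +0.494/-0.454; half-tol=0.220, Σhalf²=0.075556
  -E: nom -31.630 → Σnom=-75.130; wc +0.409/-0.080 → slack +0.903/-0.534; half-tol=0.244, Σhalf²=0.135336
  +F: nom +40.100 → Σnom=-35.030; wc +0.090/-0.287 → slack +0.993/-0.821; half-tol=0.189, Σhalf²=0.170868
  -G: nom -8.760 → Σnom=-43.790; wc +0.390/-0.390 → slack +1.383/-1.211; half-tol=0.390, Σhalf²=0.322968
  +H: nom +46.900 → Σnom=3.110; wc +0.390/-0.440 → slack +1.773/-1.651; half-tol=0.415, Σhalf²=0.495194
  +I: nom +29.050 → Σnom=32.160; wc +0.080/-0.080 → slack +1.853/-1.731; half-tol=0.080, Σhalf²=0.501594
Nominal = 32.160. Worst-case = [32.160 - 1.731, 32.160 + 1.853] = [30.429, 34.013]. RSS = √0.501594 = 0.708.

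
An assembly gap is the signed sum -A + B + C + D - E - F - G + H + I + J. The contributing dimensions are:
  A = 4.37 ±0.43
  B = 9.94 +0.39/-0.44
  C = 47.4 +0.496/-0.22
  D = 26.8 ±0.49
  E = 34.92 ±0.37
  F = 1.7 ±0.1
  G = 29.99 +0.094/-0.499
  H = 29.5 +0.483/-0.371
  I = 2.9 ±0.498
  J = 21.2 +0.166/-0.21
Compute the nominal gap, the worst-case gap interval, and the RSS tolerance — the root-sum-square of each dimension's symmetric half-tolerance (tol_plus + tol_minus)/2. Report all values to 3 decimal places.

Stack each dimension's contribution:
  -A: nom -4.370 → Σnom=-4.370; wc +0.430/-0.430 → slack +0.430/-0.430; half-tol=0.430, Σhalf²=0.184900
  +B: nom +9.940 → Σnom=5.570; wc +0.390/-0.440 → slack +0.820/-0.870; half-tol=0.415, Σhalf²=0.357125
  +C: nom +47.400 → Σnom=52.970; wc +0.496/-0.220 → slack +1.316/-1.090; half-tol=0.358, Σhalf²=0.485289
  +D: nom +26.800 → Σnom=79.770; wc +0.490/-0.490 → slack +1.806/-1.580; half-tol=0.490, Σhalf²=0.725389
  -E: nom -34.920 → Σnom=44.850; wc +0.370/-0.370 → slack +2.176/-1.950; half-tol=0.370, Σhalf²=0.862289
  -F: nom -1.700 → Σnom=43.150; wc +0.100/-0.100 → slack +2.276/-2.050; half-tol=0.100, Σhalf²=0.872289
  -G: nom -29.990 → Σnom=13.160; wc +0.499/-0.094 → slack +2.775/-2.144; half-tol=0.296, Σhalf²=0.960201
  +H: nom +29.500 → Σnom=42.660; wc +0.483/-0.371 → slack +3.258/-2.515; half-tol=0.427, Σhalf²=1.142530
  +I: nom +2.900 → Σnom=45.560; wc +0.498/-0.498 → slack +3.756/-3.013; half-tol=0.498, Σhalf²=1.390534
  +J: nom +21.200 → Σnom=66.760; wc +0.166/-0.210 → slack +3.922/-3.223; half-tol=0.188, Σhalf²=1.425878
Nominal = 66.760. Worst-case = [66.760 - 3.223, 66.760 + 3.922] = [63.537, 70.682]. RSS = √1.425878 = 1.194.

nominal=66.760 wc=[63.537,70.682] rss=1.194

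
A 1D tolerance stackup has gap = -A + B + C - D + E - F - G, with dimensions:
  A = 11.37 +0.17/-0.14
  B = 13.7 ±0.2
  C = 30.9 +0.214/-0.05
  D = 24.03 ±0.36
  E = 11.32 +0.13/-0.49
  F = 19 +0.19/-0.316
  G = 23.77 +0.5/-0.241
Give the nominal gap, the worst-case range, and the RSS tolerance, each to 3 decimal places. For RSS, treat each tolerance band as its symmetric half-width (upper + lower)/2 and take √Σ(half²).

nominal=-22.250 wc=[-24.210,-20.649] rss=0.713

Stack each dimension's contribution:
  -A: nom -11.370 → Σnom=-11.370; wc +0.140/-0.170 → slack +0.140/-0.170; half-tol=0.155, Σhalf²=0.024025
  +B: nom +13.700 → Σnom=2.330; wc +0.200/-0.200 → slack +0.340/-0.370; half-tol=0.200, Σhalf²=0.064025
  +C: nom +30.900 → Σnom=33.230; wc +0.214/-0.050 → slack +0.554/-0.420; half-tol=0.132, Σhalf²=0.081449
  -D: nom -24.030 → Σnom=9.200; wc +0.360/-0.360 → slack +0.914/-0.780; half-tol=0.360, Σhalf²=0.211049
  +E: nom +11.320 → Σnom=20.520; wc +0.130/-0.490 → slack +1.044/-1.270; half-tol=0.310, Σhalf²=0.307149
  -F: nom -19.000 → Σnom=1.520; wc +0.316/-0.190 → slack +1.360/-1.460; half-tol=0.253, Σhalf²=0.371158
  -G: nom -23.770 → Σnom=-22.250; wc +0.241/-0.500 → slack +1.601/-1.960; half-tol=0.370, Σhalf²=0.508428
Nominal = -22.250. Worst-case = [-22.250 - 1.960, -22.250 + 1.601] = [-24.210, -20.649]. RSS = √0.508428 = 0.713.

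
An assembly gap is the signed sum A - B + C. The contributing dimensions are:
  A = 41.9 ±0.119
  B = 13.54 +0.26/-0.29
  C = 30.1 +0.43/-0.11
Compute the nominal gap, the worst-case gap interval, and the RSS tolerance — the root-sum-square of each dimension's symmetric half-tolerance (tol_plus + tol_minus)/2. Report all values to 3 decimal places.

Stack each dimension's contribution:
  +A: nom +41.900 → Σnom=41.900; wc +0.119/-0.119 → slack +0.119/-0.119; half-tol=0.119, Σhalf²=0.014161
  -B: nom -13.540 → Σnom=28.360; wc +0.290/-0.260 → slack +0.409/-0.379; half-tol=0.275, Σhalf²=0.089786
  +C: nom +30.100 → Σnom=58.460; wc +0.430/-0.110 → slack +0.839/-0.489; half-tol=0.270, Σhalf²=0.162686
Nominal = 58.460. Worst-case = [58.460 - 0.489, 58.460 + 0.839] = [57.971, 59.299]. RSS = √0.162686 = 0.403.

nominal=58.460 wc=[57.971,59.299] rss=0.403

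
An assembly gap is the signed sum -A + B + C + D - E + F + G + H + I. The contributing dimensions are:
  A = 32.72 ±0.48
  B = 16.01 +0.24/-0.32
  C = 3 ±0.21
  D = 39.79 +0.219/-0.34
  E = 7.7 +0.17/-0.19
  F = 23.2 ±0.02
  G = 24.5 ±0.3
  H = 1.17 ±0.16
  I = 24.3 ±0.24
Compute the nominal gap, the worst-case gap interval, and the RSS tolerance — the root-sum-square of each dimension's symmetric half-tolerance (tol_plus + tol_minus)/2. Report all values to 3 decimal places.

nominal=91.550 wc=[89.310,93.609] rss=0.798

Stack each dimension's contribution:
  -A: nom -32.720 → Σnom=-32.720; wc +0.480/-0.480 → slack +0.480/-0.480; half-tol=0.480, Σhalf²=0.230400
  +B: nom +16.010 → Σnom=-16.710; wc +0.240/-0.320 → slack +0.720/-0.800; half-tol=0.280, Σhalf²=0.308800
  +C: nom +3.000 → Σnom=-13.710; wc +0.210/-0.210 → slack +0.930/-1.010; half-tol=0.210, Σhalf²=0.352900
  +D: nom +39.790 → Σnom=26.080; wc +0.219/-0.340 → slack +1.149/-1.350; half-tol=0.280, Σhalf²=0.431020
  -E: nom -7.700 → Σnom=18.380; wc +0.190/-0.170 → slack +1.339/-1.520; half-tol=0.180, Σhalf²=0.463420
  +F: nom +23.200 → Σnom=41.580; wc +0.020/-0.020 → slack +1.359/-1.540; half-tol=0.020, Σhalf²=0.463820
  +G: nom +24.500 → Σnom=66.080; wc +0.300/-0.300 → slack +1.659/-1.840; half-tol=0.300, Σhalf²=0.553820
  +H: nom +1.170 → Σnom=67.250; wc +0.160/-0.160 → slack +1.819/-2.000; half-tol=0.160, Σhalf²=0.579420
  +I: nom +24.300 → Σnom=91.550; wc +0.240/-0.240 → slack +2.059/-2.240; half-tol=0.240, Σhalf²=0.637020
Nominal = 91.550. Worst-case = [91.550 - 2.240, 91.550 + 2.059] = [89.310, 93.609]. RSS = √0.637020 = 0.798.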